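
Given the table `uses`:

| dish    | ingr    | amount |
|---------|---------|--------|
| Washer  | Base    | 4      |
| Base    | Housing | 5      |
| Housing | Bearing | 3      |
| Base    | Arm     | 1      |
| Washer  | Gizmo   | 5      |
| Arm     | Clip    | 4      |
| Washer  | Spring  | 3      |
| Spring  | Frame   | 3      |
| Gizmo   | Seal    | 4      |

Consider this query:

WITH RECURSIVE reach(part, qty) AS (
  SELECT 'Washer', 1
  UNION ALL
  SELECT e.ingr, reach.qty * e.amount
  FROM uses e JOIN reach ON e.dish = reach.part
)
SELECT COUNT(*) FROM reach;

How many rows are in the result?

10

Base: (Washer, qty=1).
Iteration 1: components of {Washer} -> Base = 1*4 = 4, Gizmo = 1*5 = 5, Spring = 1*3 = 3.
Iteration 2: components of {Base,Gizmo,Spring} -> Arm = 4*1 = 4, Frame = 3*3 = 9, Housing = 4*5 = 20, Seal = 5*4 = 20.
Iteration 3: components of {Arm,Frame,Housing,Seal} -> Bearing = 20*3 = 60, Clip = 4*4 = 16.
Iteration 4: no further components; recursion stops.
Total rows emitted: 10.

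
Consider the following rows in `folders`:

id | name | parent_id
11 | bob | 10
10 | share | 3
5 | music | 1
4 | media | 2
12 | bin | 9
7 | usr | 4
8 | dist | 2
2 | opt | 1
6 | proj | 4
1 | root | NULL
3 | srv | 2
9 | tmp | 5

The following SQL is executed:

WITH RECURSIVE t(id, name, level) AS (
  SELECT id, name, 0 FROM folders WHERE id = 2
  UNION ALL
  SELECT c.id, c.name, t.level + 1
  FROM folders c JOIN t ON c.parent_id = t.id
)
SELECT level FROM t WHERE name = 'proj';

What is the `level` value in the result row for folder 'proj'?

Base: id=2 (opt) at level 0.
Iteration 1: rows with parent_id in {2} -> srv (id 3, level 1), media (id 4, level 1), dist (id 8, level 1).
Iteration 2: rows with parent_id in {3,4,8} -> proj (id 6, level 2), usr (id 7, level 2), share (id 10, level 2).
Iteration 3: rows with parent_id in {6,7,10} -> bob (id 11, level 3).
Iteration 4: no rows with parent_id in {11}; recursion stops.

2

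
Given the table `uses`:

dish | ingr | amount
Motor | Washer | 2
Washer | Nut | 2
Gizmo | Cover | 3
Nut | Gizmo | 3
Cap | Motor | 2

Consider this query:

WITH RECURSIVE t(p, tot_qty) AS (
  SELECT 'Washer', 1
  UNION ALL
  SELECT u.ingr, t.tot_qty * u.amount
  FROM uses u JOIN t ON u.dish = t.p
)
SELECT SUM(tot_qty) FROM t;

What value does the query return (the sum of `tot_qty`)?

Base: (Washer, tot_qty=1).
Iteration 1: components of {Washer} -> Nut = 1*2 = 2.
Iteration 2: components of {Nut} -> Gizmo = 2*3 = 6.
Iteration 3: components of {Gizmo} -> Cover = 6*3 = 18.
Iteration 4: no further components; recursion stops.
SUM(tot_qty) = 1 + 2 + 6 + 18 = 27.

27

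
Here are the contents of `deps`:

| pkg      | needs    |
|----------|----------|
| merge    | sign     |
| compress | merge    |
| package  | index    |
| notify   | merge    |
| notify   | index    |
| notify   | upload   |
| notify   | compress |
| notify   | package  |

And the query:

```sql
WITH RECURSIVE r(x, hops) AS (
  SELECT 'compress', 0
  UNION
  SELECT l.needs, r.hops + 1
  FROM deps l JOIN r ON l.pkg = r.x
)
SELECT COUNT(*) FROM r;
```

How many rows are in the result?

3

Base: (compress, hops=0).
Iteration 1: edges from {compress} -> (merge, hops=1).
Iteration 2: edges from {merge} -> (sign, hops=2).
Iteration 3: no outgoing edges from {sign}; recursion stops.
Total rows emitted: 3.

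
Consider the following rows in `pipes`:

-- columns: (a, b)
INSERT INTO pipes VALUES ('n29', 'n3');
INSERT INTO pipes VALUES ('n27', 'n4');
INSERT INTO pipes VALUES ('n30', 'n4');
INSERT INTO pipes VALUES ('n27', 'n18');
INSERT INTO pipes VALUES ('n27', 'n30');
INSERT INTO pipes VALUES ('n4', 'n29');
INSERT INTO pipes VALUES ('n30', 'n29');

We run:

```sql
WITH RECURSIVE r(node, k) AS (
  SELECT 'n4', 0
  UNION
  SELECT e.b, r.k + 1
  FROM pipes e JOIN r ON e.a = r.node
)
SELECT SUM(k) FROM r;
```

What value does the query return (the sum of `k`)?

3

Base: (n4, k=0).
Iteration 1: edges from {n4} -> (n29, k=1).
Iteration 2: edges from {n29} -> (n3, k=2).
Iteration 3: no outgoing edges from {n3}; recursion stops.
SUM(k) = 0 + 1 + 2 = 3.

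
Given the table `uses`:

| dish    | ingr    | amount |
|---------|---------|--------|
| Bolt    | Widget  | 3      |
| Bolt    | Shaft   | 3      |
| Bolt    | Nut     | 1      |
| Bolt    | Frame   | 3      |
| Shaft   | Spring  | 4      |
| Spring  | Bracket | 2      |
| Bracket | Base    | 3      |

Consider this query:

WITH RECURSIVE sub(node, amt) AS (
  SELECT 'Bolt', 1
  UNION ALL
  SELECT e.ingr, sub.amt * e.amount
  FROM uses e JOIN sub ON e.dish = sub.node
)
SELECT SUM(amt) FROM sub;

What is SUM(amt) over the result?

Base: (Bolt, amt=1).
Iteration 1: components of {Bolt} -> Frame = 1*3 = 3, Nut = 1*1 = 1, Shaft = 1*3 = 3, Widget = 1*3 = 3.
Iteration 2: components of {Frame,Nut,Shaft,Widget} -> Spring = 3*4 = 12.
Iteration 3: components of {Spring} -> Bracket = 12*2 = 24.
Iteration 4: components of {Bracket} -> Base = 24*3 = 72.
Iteration 5: no further components; recursion stops.
SUM(amt) = 1 + 3 + 3 + 1 + 3 + 12 + 24 + 72 = 119.

119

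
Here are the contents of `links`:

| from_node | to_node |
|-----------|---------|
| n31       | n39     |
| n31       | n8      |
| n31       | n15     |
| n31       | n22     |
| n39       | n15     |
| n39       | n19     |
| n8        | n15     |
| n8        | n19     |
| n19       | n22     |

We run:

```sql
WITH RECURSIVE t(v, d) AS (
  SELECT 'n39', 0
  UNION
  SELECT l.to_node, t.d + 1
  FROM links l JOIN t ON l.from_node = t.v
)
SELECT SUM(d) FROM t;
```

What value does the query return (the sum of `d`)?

Base: (n39, d=0).
Iteration 1: edges from {n39} -> (n15, d=1), (n19, d=1).
Iteration 2: edges from {n15,n19} -> (n22, d=2).
Iteration 3: no outgoing edges from {n22}; recursion stops.
SUM(d) = 0 + 1 + 1 + 2 = 4.

4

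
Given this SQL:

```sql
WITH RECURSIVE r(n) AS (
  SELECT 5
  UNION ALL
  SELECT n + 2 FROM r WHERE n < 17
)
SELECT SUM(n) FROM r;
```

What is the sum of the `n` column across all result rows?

77

Base: n=5.
Iteration 1: 5 < 17 holds -> n = 5 + 2 = 7.
Iteration 2: 7 < 17 holds -> n = 7 + 2 = 9.
Iteration 3: 9 < 17 holds -> n = 9 + 2 = 11.
Iteration 4: 11 < 17 holds -> n = 11 + 2 = 13.
Iteration 5: 13 < 17 holds -> n = 13 + 2 = 15.
Iteration 6: 15 < 17 holds -> n = 15 + 2 = 17.
Iteration 7: 17 < 17 fails; recursion stops.
SUM(n) = 5 + 7 + 9 + 11 + 13 + 15 + 17 = 77.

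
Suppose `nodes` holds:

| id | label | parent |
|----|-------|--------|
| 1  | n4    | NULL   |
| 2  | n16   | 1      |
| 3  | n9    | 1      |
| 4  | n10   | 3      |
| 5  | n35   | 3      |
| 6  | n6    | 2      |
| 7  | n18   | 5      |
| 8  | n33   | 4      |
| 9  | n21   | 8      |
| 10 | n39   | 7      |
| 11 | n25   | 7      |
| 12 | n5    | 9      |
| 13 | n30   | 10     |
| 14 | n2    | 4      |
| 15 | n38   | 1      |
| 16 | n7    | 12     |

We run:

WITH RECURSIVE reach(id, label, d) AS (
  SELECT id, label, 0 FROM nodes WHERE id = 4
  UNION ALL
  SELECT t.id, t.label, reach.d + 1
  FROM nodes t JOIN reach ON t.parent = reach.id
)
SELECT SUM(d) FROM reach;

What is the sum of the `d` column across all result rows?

11

Base: id=4 (n10) at d 0.
Iteration 1: rows with parent in {4} -> n33 (id 8, d 1), n2 (id 14, d 1).
Iteration 2: rows with parent in {8,14} -> n21 (id 9, d 2).
Iteration 3: rows with parent in {9} -> n5 (id 12, d 3).
Iteration 4: rows with parent in {12} -> n7 (id 16, d 4).
Iteration 5: no rows with parent in {16}; recursion stops.
SUM(d) = 0 + 1 + 1 + 2 + 3 + 4 = 11.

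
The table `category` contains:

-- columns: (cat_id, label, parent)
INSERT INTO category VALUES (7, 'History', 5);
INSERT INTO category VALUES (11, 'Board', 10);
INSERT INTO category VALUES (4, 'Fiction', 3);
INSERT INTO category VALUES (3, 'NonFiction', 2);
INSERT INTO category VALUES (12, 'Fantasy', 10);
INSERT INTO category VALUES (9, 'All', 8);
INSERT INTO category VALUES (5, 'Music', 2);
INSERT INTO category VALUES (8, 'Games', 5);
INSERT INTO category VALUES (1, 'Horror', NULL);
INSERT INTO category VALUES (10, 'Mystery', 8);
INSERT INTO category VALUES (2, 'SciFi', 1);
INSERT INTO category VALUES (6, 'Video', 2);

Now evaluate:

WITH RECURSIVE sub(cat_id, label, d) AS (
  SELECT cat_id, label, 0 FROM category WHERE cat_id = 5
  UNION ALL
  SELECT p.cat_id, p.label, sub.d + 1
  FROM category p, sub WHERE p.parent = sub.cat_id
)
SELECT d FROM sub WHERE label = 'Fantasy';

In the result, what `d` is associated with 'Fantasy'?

3

Base: cat_id=5 (Music) at d 0.
Iteration 1: rows with parent in {5} -> History (id 7, d 1), Games (id 8, d 1).
Iteration 2: rows with parent in {7,8} -> All (id 9, d 2), Mystery (id 10, d 2).
Iteration 3: rows with parent in {9,10} -> Board (id 11, d 3), Fantasy (id 12, d 3).
Iteration 4: no rows with parent in {11,12}; recursion stops.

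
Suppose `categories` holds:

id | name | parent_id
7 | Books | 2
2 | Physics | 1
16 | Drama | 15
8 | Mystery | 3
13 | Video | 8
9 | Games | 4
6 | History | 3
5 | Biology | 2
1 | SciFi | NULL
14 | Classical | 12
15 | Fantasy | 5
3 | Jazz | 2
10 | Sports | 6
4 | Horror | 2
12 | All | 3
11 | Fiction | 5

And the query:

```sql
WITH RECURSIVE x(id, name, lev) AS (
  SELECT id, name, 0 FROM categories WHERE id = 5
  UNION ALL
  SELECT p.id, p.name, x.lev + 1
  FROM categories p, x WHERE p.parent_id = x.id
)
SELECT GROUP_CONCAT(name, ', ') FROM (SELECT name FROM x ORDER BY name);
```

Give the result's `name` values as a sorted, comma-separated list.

Base: id=5 (Biology) at lev 0.
Iteration 1: rows with parent_id in {5} -> Fiction (id 11, lev 1), Fantasy (id 15, lev 1).
Iteration 2: rows with parent_id in {11,15} -> Drama (id 16, lev 2).
Iteration 3: no rows with parent_id in {16}; recursion stops.

Biology, Drama, Fantasy, Fiction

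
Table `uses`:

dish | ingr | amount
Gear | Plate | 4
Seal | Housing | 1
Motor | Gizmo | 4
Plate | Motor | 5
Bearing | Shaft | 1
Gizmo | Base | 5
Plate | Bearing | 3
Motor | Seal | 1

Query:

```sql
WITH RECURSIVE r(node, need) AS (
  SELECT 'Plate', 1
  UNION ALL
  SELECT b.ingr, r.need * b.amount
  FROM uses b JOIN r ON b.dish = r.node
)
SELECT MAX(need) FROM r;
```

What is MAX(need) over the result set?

100

Base: (Plate, need=1).
Iteration 1: components of {Plate} -> Bearing = 1*3 = 3, Motor = 1*5 = 5.
Iteration 2: components of {Bearing,Motor} -> Gizmo = 5*4 = 20, Seal = 5*1 = 5, Shaft = 3*1 = 3.
Iteration 3: components of {Gizmo,Seal,Shaft} -> Base = 20*5 = 100, Housing = 5*1 = 5.
Iteration 4: no further components; recursion stops.
need values: 1, 5, 3, 20, 5, 3, 100, 5; the maximum is 100.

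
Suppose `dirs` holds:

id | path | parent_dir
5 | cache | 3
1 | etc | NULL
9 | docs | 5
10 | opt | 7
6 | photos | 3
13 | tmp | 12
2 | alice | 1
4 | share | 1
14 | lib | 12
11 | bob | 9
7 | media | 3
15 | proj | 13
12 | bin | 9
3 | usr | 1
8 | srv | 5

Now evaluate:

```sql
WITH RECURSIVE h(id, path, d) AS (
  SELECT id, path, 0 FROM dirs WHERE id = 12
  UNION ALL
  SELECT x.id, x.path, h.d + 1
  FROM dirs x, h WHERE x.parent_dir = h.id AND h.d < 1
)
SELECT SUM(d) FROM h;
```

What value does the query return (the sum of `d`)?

Base: id=12 (bin) at d 0.
Iteration 1: rows with parent_dir in {12} -> tmp (id 13, d 1), lib (id 14, d 1).
Iteration 2: d < 1 fails for all current rows; recursion stops.
SUM(d) = 0 + 1 + 1 = 2.

2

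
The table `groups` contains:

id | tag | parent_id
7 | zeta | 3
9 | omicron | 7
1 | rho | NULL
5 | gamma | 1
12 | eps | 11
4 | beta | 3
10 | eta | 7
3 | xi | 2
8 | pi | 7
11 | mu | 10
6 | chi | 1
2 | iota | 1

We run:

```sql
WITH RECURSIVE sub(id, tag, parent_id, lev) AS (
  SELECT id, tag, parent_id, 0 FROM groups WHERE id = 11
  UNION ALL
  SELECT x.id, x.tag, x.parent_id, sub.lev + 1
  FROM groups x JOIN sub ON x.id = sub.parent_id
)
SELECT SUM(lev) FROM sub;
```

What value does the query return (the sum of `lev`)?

15

Base: id=11 (mu), parent_id=10, lev 0.
Iteration 1: join on id=10 -> eta (id 10, parent_id=7, lev 1).
Iteration 2: join on id=7 -> zeta (id 7, parent_id=3, lev 2).
Iteration 3: join on id=3 -> xi (id 3, parent_id=2, lev 3).
Iteration 4: join on id=2 -> iota (id 2, parent_id=1, lev 4).
Iteration 5: join on id=1 -> rho (id 1, parent_id=NULL, lev 5).
Iteration 6: parent_id is NULL; no match; recursion stops.
SUM(lev) = 0 + 1 + 2 + 3 + 4 + 5 = 15.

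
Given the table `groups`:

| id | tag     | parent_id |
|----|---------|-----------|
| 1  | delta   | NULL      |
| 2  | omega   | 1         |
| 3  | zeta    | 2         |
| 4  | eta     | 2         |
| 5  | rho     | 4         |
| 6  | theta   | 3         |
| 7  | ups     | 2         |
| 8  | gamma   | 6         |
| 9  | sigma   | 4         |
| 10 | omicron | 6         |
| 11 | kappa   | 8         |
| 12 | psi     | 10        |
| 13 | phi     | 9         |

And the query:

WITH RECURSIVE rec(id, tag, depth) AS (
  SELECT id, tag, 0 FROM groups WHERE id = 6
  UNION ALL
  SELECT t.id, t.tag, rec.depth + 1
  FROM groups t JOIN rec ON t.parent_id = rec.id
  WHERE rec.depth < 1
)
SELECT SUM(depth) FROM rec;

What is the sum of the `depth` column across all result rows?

Base: id=6 (theta) at depth 0.
Iteration 1: rows with parent_id in {6} -> gamma (id 8, depth 1), omicron (id 10, depth 1).
Iteration 2: depth < 1 fails for all current rows; recursion stops.
SUM(depth) = 0 + 1 + 1 = 2.

2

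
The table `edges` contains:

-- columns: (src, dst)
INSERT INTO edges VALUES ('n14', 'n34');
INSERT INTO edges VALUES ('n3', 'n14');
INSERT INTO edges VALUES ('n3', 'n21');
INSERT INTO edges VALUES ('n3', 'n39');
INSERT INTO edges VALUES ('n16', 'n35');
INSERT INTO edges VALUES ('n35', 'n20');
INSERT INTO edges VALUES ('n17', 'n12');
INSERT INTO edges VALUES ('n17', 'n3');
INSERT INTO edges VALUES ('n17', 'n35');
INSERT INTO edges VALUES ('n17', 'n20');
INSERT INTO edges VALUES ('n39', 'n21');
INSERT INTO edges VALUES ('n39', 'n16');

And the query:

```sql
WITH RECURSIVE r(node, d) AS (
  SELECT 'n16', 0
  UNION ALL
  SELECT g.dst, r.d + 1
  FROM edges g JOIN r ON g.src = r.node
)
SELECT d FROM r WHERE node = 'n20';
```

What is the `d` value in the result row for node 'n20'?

Base: (n16, d=0).
Iteration 1: edges from {n16} -> (n35, d=1).
Iteration 2: edges from {n35} -> (n20, d=2).
Iteration 3: no outgoing edges from {n20}; recursion stops.

2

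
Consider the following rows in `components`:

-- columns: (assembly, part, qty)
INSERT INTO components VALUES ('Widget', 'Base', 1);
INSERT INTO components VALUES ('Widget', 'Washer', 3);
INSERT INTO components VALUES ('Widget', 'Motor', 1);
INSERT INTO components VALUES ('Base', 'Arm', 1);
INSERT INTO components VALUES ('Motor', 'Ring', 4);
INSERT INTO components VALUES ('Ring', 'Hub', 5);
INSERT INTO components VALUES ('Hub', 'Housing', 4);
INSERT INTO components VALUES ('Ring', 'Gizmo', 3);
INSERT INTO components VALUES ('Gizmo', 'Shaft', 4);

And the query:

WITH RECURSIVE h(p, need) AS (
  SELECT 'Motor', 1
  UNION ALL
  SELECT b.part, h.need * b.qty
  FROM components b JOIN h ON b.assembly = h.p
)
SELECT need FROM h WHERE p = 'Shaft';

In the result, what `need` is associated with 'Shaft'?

48

Base: (Motor, need=1).
Iteration 1: components of {Motor} -> Ring = 1*4 = 4.
Iteration 2: components of {Ring} -> Gizmo = 4*3 = 12, Hub = 4*5 = 20.
Iteration 3: components of {Gizmo,Hub} -> Housing = 20*4 = 80, Shaft = 12*4 = 48.
Iteration 4: no further components; recursion stops.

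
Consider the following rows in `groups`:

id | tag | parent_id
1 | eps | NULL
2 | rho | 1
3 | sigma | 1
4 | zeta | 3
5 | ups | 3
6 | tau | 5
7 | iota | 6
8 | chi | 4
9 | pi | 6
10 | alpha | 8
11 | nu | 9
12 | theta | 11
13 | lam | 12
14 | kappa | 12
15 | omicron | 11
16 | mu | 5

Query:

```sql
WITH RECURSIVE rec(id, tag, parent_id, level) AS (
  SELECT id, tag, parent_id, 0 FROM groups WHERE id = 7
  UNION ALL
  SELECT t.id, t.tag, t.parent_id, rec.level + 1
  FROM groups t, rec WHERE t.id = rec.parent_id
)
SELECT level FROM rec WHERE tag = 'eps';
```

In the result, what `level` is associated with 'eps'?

4

Base: id=7 (iota), parent_id=6, level 0.
Iteration 1: join on id=6 -> tau (id 6, parent_id=5, level 1).
Iteration 2: join on id=5 -> ups (id 5, parent_id=3, level 2).
Iteration 3: join on id=3 -> sigma (id 3, parent_id=1, level 3).
Iteration 4: join on id=1 -> eps (id 1, parent_id=NULL, level 4).
Iteration 5: parent_id is NULL; no match; recursion stops.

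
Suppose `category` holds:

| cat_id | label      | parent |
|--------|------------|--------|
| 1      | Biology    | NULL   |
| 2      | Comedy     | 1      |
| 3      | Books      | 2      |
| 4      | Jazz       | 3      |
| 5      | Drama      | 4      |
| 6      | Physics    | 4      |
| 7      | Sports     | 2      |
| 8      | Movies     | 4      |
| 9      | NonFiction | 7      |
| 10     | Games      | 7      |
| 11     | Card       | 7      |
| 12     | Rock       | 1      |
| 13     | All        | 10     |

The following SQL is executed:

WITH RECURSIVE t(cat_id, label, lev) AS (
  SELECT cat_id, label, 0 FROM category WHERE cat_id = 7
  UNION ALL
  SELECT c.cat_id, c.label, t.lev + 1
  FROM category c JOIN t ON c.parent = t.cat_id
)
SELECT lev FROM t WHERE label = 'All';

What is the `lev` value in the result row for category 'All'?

Base: cat_id=7 (Sports) at lev 0.
Iteration 1: rows with parent in {7} -> NonFiction (id 9, lev 1), Games (id 10, lev 1), Card (id 11, lev 1).
Iteration 2: rows with parent in {9,10,11} -> All (id 13, lev 2).
Iteration 3: no rows with parent in {13}; recursion stops.

2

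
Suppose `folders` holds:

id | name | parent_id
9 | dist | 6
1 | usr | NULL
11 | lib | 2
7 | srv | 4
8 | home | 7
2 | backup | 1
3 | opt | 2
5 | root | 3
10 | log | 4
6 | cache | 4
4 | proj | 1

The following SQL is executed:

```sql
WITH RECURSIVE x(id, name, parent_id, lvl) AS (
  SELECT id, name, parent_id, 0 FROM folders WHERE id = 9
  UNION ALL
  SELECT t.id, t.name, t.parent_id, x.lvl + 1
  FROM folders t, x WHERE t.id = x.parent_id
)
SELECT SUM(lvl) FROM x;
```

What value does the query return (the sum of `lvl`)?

6

Base: id=9 (dist), parent_id=6, lvl 0.
Iteration 1: join on id=6 -> cache (id 6, parent_id=4, lvl 1).
Iteration 2: join on id=4 -> proj (id 4, parent_id=1, lvl 2).
Iteration 3: join on id=1 -> usr (id 1, parent_id=NULL, lvl 3).
Iteration 4: parent_id is NULL; no match; recursion stops.
SUM(lvl) = 0 + 1 + 2 + 3 = 6.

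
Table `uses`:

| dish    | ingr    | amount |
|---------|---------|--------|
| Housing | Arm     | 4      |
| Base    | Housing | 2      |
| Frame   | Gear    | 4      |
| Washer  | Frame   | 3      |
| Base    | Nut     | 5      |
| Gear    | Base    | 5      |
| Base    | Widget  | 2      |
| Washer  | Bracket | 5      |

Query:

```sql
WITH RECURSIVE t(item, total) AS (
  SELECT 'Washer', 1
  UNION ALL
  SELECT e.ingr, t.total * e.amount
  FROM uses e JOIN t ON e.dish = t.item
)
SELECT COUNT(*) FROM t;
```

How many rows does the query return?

Base: (Washer, total=1).
Iteration 1: components of {Washer} -> Bracket = 1*5 = 5, Frame = 1*3 = 3.
Iteration 2: components of {Bracket,Frame} -> Gear = 3*4 = 12.
Iteration 3: components of {Gear} -> Base = 12*5 = 60.
Iteration 4: components of {Base} -> Housing = 60*2 = 120, Nut = 60*5 = 300, Widget = 60*2 = 120.
Iteration 5: components of {Housing,Nut,Widget} -> Arm = 120*4 = 480.
Iteration 6: no further components; recursion stops.
Total rows emitted: 9.

9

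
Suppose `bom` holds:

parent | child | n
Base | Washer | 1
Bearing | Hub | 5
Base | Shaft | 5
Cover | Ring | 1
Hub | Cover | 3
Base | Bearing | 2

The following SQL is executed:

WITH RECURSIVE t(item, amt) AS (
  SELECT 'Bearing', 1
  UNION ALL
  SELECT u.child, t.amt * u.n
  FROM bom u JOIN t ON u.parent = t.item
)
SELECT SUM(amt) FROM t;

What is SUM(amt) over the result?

36

Base: (Bearing, amt=1).
Iteration 1: components of {Bearing} -> Hub = 1*5 = 5.
Iteration 2: components of {Hub} -> Cover = 5*3 = 15.
Iteration 3: components of {Cover} -> Ring = 15*1 = 15.
Iteration 4: no further components; recursion stops.
SUM(amt) = 1 + 5 + 15 + 15 = 36.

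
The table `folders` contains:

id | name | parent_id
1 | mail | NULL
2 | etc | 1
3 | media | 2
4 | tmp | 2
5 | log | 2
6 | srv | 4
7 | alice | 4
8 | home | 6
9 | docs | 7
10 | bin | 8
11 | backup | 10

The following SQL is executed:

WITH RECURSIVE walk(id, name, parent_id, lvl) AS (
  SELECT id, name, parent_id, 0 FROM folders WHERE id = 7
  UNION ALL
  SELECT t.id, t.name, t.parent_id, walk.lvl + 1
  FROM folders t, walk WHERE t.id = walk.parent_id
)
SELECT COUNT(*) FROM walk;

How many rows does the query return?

4

Base: id=7 (alice), parent_id=4, lvl 0.
Iteration 1: join on id=4 -> tmp (id 4, parent_id=2, lvl 1).
Iteration 2: join on id=2 -> etc (id 2, parent_id=1, lvl 2).
Iteration 3: join on id=1 -> mail (id 1, parent_id=NULL, lvl 3).
Iteration 4: parent_id is NULL; no match; recursion stops.
Total rows emitted: 4.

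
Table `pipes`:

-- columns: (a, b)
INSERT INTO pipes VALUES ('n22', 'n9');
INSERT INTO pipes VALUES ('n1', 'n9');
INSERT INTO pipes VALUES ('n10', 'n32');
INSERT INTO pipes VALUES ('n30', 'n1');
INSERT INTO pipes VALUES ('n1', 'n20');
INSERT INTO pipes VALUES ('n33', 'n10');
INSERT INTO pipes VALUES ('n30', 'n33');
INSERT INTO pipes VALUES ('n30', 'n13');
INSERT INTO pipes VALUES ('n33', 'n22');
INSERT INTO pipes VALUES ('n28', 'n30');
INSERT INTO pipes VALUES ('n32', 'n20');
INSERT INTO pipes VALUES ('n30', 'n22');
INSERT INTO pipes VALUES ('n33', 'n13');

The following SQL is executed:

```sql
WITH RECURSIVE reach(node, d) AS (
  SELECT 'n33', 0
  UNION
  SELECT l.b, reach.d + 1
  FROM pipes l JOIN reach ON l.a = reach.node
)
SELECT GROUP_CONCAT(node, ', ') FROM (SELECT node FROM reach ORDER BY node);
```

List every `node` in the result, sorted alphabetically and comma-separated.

n10, n13, n20, n22, n32, n33, n9

Base: (n33, d=0).
Iteration 1: edges from {n33} -> (n10, d=1), (n13, d=1), (n22, d=1).
Iteration 2: edges from {n10,n13,n22} -> (n32, d=2), (n9, d=2).
Iteration 3: edges from {n32,n9} -> (n20, d=3).
Iteration 4: no outgoing edges from {n20}; recursion stops.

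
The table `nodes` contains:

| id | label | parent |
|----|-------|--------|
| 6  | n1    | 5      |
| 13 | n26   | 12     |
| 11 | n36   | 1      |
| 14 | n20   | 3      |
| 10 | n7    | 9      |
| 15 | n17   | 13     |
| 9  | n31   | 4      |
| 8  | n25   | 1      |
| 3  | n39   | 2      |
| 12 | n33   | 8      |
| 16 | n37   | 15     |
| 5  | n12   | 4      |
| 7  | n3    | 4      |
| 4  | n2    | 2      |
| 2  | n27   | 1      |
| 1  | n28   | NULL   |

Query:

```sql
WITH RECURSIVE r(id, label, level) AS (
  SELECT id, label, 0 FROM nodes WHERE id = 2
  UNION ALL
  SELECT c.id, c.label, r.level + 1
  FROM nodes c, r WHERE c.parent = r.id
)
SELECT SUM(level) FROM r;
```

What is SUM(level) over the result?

16

Base: id=2 (n27) at level 0.
Iteration 1: rows with parent in {2} -> n39 (id 3, level 1), n2 (id 4, level 1).
Iteration 2: rows with parent in {3,4} -> n12 (id 5, level 2), n3 (id 7, level 2), n31 (id 9, level 2), n20 (id 14, level 2).
Iteration 3: rows with parent in {5,7,9,14} -> n1 (id 6, level 3), n7 (id 10, level 3).
Iteration 4: no rows with parent in {6,10}; recursion stops.
SUM(level) = 0 + 1 + 1 + 2 + 2 + 2 + 2 + 3 + 3 = 16.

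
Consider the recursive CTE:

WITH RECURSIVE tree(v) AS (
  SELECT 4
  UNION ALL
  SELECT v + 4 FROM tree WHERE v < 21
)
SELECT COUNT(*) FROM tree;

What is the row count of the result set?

Base: v=4.
Iteration 1: 4 < 21 holds -> v = 4 + 4 = 8.
Iteration 2: 8 < 21 holds -> v = 8 + 4 = 12.
Iteration 3: 12 < 21 holds -> v = 12 + 4 = 16.
Iteration 4: 16 < 21 holds -> v = 16 + 4 = 20.
Iteration 5: 20 < 21 holds -> v = 20 + 4 = 24.
Iteration 6: 24 < 21 fails; recursion stops.
Total rows emitted: 6.

6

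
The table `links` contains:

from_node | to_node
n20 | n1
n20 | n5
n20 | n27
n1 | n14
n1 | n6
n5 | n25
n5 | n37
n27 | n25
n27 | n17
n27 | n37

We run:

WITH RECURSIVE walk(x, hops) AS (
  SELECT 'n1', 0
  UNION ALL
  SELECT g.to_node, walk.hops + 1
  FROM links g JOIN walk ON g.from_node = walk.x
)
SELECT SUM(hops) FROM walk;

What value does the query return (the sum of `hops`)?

2

Base: (n1, hops=0).
Iteration 1: edges from {n1} -> (n14, hops=1), (n6, hops=1).
Iteration 2: no outgoing edges from {n14,n6}; recursion stops.
SUM(hops) = 0 + 1 + 1 = 2.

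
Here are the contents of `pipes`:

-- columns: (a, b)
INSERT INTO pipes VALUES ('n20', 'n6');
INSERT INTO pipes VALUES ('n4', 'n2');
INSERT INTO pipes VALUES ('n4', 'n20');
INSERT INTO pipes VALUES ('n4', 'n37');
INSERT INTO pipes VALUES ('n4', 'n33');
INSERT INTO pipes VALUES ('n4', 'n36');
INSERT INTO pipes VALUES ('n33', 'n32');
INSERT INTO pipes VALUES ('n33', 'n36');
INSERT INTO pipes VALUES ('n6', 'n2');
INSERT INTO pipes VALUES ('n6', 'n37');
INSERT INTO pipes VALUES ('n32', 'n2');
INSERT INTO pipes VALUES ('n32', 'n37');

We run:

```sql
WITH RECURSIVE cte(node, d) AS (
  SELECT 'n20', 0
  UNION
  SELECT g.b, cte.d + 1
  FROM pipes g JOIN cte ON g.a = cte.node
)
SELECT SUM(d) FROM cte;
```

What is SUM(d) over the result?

Base: (n20, d=0).
Iteration 1: edges from {n20} -> (n6, d=1).
Iteration 2: edges from {n6} -> (n2, d=2), (n37, d=2).
Iteration 3: no outgoing edges from {n2,n37}; recursion stops.
SUM(d) = 0 + 1 + 2 + 2 = 5.

5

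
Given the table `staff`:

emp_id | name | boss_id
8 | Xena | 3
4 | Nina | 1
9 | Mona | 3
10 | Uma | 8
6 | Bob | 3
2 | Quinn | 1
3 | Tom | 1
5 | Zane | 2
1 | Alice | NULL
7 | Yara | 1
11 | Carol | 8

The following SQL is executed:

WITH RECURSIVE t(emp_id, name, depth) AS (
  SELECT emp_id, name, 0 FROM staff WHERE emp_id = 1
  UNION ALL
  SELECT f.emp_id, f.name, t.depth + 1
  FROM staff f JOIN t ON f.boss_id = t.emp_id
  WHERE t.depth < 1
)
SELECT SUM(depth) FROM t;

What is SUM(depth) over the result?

4

Base: emp_id=1 (Alice) at depth 0.
Iteration 1: rows with boss_id in {1} -> Quinn (id 2, depth 1), Tom (id 3, depth 1), Nina (id 4, depth 1), Yara (id 7, depth 1).
Iteration 2: depth < 1 fails for all current rows; recursion stops.
SUM(depth) = 0 + 1 + 1 + 1 + 1 = 4.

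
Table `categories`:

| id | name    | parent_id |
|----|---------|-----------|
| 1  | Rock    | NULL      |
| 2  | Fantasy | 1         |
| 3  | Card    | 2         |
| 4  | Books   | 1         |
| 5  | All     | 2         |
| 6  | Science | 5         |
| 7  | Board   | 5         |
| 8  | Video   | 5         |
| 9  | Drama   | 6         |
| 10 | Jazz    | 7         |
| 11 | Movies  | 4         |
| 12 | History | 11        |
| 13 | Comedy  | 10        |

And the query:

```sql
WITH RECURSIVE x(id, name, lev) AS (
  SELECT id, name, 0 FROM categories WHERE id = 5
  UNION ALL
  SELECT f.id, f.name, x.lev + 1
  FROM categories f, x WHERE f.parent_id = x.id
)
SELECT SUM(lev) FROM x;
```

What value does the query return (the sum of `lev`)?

10

Base: id=5 (All) at lev 0.
Iteration 1: rows with parent_id in {5} -> Science (id 6, lev 1), Board (id 7, lev 1), Video (id 8, lev 1).
Iteration 2: rows with parent_id in {6,7,8} -> Drama (id 9, lev 2), Jazz (id 10, lev 2).
Iteration 3: rows with parent_id in {9,10} -> Comedy (id 13, lev 3).
Iteration 4: no rows with parent_id in {13}; recursion stops.
SUM(lev) = 0 + 1 + 1 + 1 + 2 + 2 + 3 = 10.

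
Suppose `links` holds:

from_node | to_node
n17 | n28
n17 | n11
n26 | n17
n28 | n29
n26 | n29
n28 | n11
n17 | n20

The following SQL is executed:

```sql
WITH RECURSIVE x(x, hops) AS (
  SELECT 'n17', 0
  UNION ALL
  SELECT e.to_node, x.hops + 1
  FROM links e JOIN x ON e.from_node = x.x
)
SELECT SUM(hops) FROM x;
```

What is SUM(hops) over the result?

7

Base: (n17, hops=0).
Iteration 1: edges from {n17} -> (n11, hops=1), (n20, hops=1), (n28, hops=1).
Iteration 2: edges from {n11,n20,n28} -> (n11, hops=2), (n29, hops=2).
Iteration 3: no outgoing edges from {n11,n29}; recursion stops.
SUM(hops) = 0 + 1 + 1 + 1 + 2 + 2 = 7.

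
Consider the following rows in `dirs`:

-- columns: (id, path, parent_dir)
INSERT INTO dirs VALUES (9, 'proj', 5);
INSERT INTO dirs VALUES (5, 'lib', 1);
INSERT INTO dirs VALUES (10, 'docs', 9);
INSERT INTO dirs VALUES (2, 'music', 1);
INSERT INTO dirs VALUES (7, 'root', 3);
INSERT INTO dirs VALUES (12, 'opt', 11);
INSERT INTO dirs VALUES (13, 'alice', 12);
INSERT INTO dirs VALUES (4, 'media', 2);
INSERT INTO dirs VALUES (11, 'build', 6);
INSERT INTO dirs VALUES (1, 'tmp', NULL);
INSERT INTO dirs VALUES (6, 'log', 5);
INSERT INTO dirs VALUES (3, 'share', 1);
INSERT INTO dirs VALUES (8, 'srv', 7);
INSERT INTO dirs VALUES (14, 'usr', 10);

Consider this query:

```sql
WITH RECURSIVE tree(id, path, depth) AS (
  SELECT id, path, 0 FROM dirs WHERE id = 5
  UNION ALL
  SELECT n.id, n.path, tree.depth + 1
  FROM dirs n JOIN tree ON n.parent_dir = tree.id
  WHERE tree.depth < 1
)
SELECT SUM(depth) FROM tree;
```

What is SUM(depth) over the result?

2

Base: id=5 (lib) at depth 0.
Iteration 1: rows with parent_dir in {5} -> log (id 6, depth 1), proj (id 9, depth 1).
Iteration 2: depth < 1 fails for all current rows; recursion stops.
SUM(depth) = 0 + 1 + 1 = 2.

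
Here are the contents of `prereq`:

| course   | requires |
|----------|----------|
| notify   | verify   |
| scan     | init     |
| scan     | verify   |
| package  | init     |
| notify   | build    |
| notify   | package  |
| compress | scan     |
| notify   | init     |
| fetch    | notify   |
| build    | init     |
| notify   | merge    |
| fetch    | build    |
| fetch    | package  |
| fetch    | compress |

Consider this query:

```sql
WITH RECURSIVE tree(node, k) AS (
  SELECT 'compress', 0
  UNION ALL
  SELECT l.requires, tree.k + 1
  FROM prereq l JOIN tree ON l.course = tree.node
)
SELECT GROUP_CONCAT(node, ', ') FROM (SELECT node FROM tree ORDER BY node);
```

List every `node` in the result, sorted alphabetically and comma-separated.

compress, init, scan, verify

Base: (compress, k=0).
Iteration 1: edges from {compress} -> (scan, k=1).
Iteration 2: edges from {scan} -> (init, k=2), (verify, k=2).
Iteration 3: no outgoing edges from {init,verify}; recursion stops.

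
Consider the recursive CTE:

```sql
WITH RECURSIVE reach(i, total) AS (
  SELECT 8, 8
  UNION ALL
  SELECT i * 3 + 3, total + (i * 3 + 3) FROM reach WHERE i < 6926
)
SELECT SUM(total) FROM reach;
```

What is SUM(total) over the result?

46648

Base: i=8, total=8.
Iteration 1: 8 < 6926 holds -> i = 8 * 3 + 3 = 27, total = 8 + 27 = 35.
Iteration 2: 27 < 6926 holds -> i = 27 * 3 + 3 = 84, total = 35 + 84 = 119.
Iteration 3: 84 < 6926 holds -> i = 84 * 3 + 3 = 255, total = 119 + 255 = 374.
Iteration 4: 255 < 6926 holds -> i = 255 * 3 + 3 = 768, total = 374 + 768 = 1142.
Iteration 5: 768 < 6926 holds -> i = 768 * 3 + 3 = 2307, total = 1142 + 2307 = 3449.
Iteration 6: 2307 < 6926 holds -> i = 2307 * 3 + 3 = 6924, total = 3449 + 6924 = 10373.
Iteration 7: 6924 < 6926 holds -> i = 6924 * 3 + 3 = 20775, total = 10373 + 20775 = 31148.
Iteration 8: 20775 < 6926 fails; recursion stops.
SUM(total) = 8 + 35 + 119 + 374 + 1142 + 3449 + 10373 + 31148 = 46648.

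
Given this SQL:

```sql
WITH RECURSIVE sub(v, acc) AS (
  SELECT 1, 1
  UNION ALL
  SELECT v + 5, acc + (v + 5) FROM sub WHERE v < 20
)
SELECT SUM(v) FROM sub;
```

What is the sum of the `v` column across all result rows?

55

Base: v=1, acc=1.
Iteration 1: 1 < 20 holds -> v = 1 + 5 = 6, acc = 1 + 6 = 7.
Iteration 2: 6 < 20 holds -> v = 6 + 5 = 11, acc = 7 + 11 = 18.
Iteration 3: 11 < 20 holds -> v = 11 + 5 = 16, acc = 18 + 16 = 34.
Iteration 4: 16 < 20 holds -> v = 16 + 5 = 21, acc = 34 + 21 = 55.
Iteration 5: 21 < 20 fails; recursion stops.
SUM(v) = 1 + 6 + 11 + 16 + 21 = 55.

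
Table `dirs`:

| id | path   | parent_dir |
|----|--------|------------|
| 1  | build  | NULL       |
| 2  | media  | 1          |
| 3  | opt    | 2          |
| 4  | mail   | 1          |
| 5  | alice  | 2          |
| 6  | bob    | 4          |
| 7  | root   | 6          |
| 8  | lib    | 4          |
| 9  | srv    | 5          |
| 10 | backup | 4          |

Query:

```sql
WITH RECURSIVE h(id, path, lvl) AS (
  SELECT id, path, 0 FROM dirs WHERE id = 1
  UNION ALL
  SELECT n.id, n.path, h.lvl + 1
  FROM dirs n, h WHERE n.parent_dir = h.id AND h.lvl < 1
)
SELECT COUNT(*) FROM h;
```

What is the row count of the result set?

3

Base: id=1 (build) at lvl 0.
Iteration 1: rows with parent_dir in {1} -> media (id 2, lvl 1), mail (id 4, lvl 1).
Iteration 2: lvl < 1 fails for all current rows; recursion stops.
Total rows emitted: 3.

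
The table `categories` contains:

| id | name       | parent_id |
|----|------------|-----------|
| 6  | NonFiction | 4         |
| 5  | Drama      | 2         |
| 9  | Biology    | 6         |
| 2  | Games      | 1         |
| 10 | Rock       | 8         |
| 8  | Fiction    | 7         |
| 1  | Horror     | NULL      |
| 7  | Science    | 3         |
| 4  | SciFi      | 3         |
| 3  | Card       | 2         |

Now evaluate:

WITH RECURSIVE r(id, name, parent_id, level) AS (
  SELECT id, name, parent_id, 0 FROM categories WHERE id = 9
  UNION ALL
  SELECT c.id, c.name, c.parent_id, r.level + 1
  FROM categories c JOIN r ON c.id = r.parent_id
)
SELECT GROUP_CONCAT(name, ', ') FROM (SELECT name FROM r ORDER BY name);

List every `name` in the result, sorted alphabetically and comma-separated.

Biology, Card, Games, Horror, NonFiction, SciFi

Base: id=9 (Biology), parent_id=6, level 0.
Iteration 1: join on id=6 -> NonFiction (id 6, parent_id=4, level 1).
Iteration 2: join on id=4 -> SciFi (id 4, parent_id=3, level 2).
Iteration 3: join on id=3 -> Card (id 3, parent_id=2, level 3).
Iteration 4: join on id=2 -> Games (id 2, parent_id=1, level 4).
Iteration 5: join on id=1 -> Horror (id 1, parent_id=NULL, level 5).
Iteration 6: parent_id is NULL; no match; recursion stops.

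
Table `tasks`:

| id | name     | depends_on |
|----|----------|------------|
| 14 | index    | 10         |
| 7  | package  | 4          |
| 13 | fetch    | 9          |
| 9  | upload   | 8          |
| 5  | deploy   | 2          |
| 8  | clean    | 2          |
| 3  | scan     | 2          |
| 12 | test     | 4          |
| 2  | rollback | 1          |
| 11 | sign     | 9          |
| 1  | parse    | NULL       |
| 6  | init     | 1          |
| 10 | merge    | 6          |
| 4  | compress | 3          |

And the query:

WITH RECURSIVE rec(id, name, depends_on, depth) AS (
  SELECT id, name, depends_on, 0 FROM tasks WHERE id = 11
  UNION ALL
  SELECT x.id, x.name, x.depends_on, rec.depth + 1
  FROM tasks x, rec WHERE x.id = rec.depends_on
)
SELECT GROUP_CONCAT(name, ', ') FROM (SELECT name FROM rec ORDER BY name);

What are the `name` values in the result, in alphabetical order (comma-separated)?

clean, parse, rollback, sign, upload

Base: id=11 (sign), depends_on=9, depth 0.
Iteration 1: join on id=9 -> upload (id 9, depends_on=8, depth 1).
Iteration 2: join on id=8 -> clean (id 8, depends_on=2, depth 2).
Iteration 3: join on id=2 -> rollback (id 2, depends_on=1, depth 3).
Iteration 4: join on id=1 -> parse (id 1, depends_on=NULL, depth 4).
Iteration 5: depends_on is NULL; no match; recursion stops.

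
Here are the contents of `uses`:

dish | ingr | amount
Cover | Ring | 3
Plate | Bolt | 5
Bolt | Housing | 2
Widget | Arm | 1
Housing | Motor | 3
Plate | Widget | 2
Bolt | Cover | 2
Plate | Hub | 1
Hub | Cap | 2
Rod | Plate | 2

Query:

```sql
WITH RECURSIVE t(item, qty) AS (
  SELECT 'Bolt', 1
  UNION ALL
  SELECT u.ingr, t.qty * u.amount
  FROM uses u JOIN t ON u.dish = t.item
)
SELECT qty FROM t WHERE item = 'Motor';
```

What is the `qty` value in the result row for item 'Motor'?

6

Base: (Bolt, qty=1).
Iteration 1: components of {Bolt} -> Cover = 1*2 = 2, Housing = 1*2 = 2.
Iteration 2: components of {Cover,Housing} -> Motor = 2*3 = 6, Ring = 2*3 = 6.
Iteration 3: no further components; recursion stops.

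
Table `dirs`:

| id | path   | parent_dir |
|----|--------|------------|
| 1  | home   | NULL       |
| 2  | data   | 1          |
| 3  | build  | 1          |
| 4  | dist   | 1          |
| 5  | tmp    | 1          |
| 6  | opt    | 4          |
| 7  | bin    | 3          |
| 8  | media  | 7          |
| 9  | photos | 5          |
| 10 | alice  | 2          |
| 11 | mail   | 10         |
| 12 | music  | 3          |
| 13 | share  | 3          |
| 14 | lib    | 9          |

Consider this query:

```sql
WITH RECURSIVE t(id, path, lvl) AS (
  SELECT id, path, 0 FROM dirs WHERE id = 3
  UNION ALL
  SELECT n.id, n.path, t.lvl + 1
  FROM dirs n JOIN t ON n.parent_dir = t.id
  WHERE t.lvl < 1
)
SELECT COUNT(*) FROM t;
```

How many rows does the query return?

Base: id=3 (build) at lvl 0.
Iteration 1: rows with parent_dir in {3} -> bin (id 7, lvl 1), music (id 12, lvl 1), share (id 13, lvl 1).
Iteration 2: lvl < 1 fails for all current rows; recursion stops.
Total rows emitted: 4.

4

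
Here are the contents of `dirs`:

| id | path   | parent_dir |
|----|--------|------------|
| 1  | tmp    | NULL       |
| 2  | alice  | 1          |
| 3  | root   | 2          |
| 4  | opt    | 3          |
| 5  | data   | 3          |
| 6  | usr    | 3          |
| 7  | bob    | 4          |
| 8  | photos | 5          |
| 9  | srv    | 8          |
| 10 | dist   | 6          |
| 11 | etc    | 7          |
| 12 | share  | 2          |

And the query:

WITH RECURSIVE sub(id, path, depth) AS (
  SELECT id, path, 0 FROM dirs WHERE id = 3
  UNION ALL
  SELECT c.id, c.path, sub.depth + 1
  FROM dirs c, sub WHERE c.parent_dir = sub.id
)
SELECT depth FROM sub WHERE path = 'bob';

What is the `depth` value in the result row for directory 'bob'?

Base: id=3 (root) at depth 0.
Iteration 1: rows with parent_dir in {3} -> opt (id 4, depth 1), data (id 5, depth 1), usr (id 6, depth 1).
Iteration 2: rows with parent_dir in {4,5,6} -> bob (id 7, depth 2), photos (id 8, depth 2), dist (id 10, depth 2).
Iteration 3: rows with parent_dir in {7,8,10} -> srv (id 9, depth 3), etc (id 11, depth 3).
Iteration 4: no rows with parent_dir in {9,11}; recursion stops.

2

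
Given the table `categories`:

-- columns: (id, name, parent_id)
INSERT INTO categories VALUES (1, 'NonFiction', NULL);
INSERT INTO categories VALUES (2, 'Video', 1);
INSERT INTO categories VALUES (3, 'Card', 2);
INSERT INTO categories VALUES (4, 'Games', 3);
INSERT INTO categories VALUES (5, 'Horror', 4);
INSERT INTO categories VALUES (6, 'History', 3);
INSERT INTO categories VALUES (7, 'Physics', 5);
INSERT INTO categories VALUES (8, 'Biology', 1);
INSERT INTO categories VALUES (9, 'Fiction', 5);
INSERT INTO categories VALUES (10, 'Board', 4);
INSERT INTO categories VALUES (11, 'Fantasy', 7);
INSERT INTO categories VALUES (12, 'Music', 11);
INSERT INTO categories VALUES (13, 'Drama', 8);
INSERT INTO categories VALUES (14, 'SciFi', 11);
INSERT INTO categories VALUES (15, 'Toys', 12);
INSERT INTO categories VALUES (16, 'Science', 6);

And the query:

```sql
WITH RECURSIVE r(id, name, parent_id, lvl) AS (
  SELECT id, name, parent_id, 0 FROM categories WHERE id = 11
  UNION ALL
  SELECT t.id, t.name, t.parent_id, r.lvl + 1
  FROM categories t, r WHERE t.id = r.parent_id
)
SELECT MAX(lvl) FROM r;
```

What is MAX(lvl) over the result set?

Base: id=11 (Fantasy), parent_id=7, lvl 0.
Iteration 1: join on id=7 -> Physics (id 7, parent_id=5, lvl 1).
Iteration 2: join on id=5 -> Horror (id 5, parent_id=4, lvl 2).
Iteration 3: join on id=4 -> Games (id 4, parent_id=3, lvl 3).
Iteration 4: join on id=3 -> Card (id 3, parent_id=2, lvl 4).
Iteration 5: join on id=2 -> Video (id 2, parent_id=1, lvl 5).
Iteration 6: join on id=1 -> NonFiction (id 1, parent_id=NULL, lvl 6).
Iteration 7: parent_id is NULL; no match; recursion stops.
lvl values: 0, 1, 2, 3, 4, 5, 6; the maximum is 6.

6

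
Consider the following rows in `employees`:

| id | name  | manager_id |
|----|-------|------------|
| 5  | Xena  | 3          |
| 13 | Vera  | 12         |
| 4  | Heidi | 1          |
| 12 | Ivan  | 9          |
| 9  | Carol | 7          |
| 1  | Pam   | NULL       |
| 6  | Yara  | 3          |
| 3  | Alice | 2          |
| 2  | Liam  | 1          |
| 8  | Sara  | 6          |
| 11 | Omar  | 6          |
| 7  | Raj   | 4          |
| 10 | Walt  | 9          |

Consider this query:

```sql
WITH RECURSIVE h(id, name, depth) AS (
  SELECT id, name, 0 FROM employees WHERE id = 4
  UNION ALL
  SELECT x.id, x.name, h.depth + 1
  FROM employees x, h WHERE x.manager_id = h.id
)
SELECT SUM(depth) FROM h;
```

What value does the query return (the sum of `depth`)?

Base: id=4 (Heidi) at depth 0.
Iteration 1: rows with manager_id in {4} -> Raj (id 7, depth 1).
Iteration 2: rows with manager_id in {7} -> Carol (id 9, depth 2).
Iteration 3: rows with manager_id in {9} -> Walt (id 10, depth 3), Ivan (id 12, depth 3).
Iteration 4: rows with manager_id in {10,12} -> Vera (id 13, depth 4).
Iteration 5: no rows with manager_id in {13}; recursion stops.
SUM(depth) = 0 + 1 + 2 + 3 + 3 + 4 = 13.

13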